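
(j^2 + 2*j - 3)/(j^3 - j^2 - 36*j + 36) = (j + 3)/(j^2 - 36)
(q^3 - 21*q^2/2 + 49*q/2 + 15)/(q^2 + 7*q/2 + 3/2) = (q^2 - 11*q + 30)/(q + 3)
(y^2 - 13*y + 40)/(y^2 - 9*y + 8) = (y - 5)/(y - 1)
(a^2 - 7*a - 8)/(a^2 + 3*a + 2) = (a - 8)/(a + 2)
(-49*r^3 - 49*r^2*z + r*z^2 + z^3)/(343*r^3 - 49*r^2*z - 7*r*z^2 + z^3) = (r + z)/(-7*r + z)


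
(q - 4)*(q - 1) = q^2 - 5*q + 4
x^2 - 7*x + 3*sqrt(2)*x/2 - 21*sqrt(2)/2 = (x - 7)*(x + 3*sqrt(2)/2)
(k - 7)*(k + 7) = k^2 - 49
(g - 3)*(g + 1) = g^2 - 2*g - 3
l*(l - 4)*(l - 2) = l^3 - 6*l^2 + 8*l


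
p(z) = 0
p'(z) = 0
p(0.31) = 0.00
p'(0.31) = 0.00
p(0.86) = 0.00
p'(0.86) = 0.00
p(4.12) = 0.00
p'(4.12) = 0.00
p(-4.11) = 0.00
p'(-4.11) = 0.00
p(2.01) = 0.00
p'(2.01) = 0.00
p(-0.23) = 0.00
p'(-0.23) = 0.00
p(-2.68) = 0.00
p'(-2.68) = 0.00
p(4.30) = 0.00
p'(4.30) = 0.00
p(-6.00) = 0.00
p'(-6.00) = 0.00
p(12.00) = 0.00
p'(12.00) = 0.00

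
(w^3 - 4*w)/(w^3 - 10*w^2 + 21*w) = (w^2 - 4)/(w^2 - 10*w + 21)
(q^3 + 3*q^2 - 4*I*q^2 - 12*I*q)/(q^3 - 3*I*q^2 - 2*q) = (q^2 + q*(3 - 4*I) - 12*I)/(q^2 - 3*I*q - 2)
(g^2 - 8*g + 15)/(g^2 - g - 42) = (-g^2 + 8*g - 15)/(-g^2 + g + 42)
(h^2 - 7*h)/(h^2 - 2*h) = (h - 7)/(h - 2)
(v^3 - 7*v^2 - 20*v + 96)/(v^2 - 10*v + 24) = (v^3 - 7*v^2 - 20*v + 96)/(v^2 - 10*v + 24)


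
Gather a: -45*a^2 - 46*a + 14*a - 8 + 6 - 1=-45*a^2 - 32*a - 3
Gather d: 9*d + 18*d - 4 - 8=27*d - 12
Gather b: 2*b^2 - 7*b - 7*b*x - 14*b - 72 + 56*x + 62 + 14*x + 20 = 2*b^2 + b*(-7*x - 21) + 70*x + 10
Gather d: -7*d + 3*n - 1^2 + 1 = -7*d + 3*n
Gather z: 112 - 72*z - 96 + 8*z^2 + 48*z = 8*z^2 - 24*z + 16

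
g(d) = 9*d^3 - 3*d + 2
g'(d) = 27*d^2 - 3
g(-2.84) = -195.64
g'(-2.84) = 214.77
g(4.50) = 808.62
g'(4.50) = 543.75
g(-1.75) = -40.98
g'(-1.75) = 79.69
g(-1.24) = -11.44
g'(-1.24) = 38.52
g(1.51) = 28.46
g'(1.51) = 58.56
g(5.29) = 1318.45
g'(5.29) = 752.57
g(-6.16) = -2083.22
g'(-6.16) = 1021.53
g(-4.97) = -1087.96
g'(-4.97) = 663.92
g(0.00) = 2.00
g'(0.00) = -3.00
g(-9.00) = -6532.00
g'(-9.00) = 2184.00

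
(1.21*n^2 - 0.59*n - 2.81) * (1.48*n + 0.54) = 1.7908*n^3 - 0.2198*n^2 - 4.4774*n - 1.5174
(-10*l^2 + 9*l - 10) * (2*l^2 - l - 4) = -20*l^4 + 28*l^3 + 11*l^2 - 26*l + 40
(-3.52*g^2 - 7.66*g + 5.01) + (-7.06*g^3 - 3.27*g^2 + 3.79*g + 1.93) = -7.06*g^3 - 6.79*g^2 - 3.87*g + 6.94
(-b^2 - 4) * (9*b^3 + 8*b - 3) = -9*b^5 - 44*b^3 + 3*b^2 - 32*b + 12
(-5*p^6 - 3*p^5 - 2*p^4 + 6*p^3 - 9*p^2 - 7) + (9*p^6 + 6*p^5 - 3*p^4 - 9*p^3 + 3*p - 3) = 4*p^6 + 3*p^5 - 5*p^4 - 3*p^3 - 9*p^2 + 3*p - 10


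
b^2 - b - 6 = (b - 3)*(b + 2)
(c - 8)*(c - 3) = c^2 - 11*c + 24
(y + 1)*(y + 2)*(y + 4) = y^3 + 7*y^2 + 14*y + 8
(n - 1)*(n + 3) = n^2 + 2*n - 3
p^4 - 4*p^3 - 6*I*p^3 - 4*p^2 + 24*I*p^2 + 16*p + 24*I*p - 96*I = (p - 4)*(p - 2)*(p + 2)*(p - 6*I)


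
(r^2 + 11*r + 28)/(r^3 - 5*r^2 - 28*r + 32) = (r + 7)/(r^2 - 9*r + 8)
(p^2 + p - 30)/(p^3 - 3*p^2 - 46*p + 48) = (p - 5)/(p^2 - 9*p + 8)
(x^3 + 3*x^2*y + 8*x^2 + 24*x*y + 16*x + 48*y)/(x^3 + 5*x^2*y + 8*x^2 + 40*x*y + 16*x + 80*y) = (x + 3*y)/(x + 5*y)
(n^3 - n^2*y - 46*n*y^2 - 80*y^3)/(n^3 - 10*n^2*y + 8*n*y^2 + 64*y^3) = (-n - 5*y)/(-n + 4*y)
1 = 1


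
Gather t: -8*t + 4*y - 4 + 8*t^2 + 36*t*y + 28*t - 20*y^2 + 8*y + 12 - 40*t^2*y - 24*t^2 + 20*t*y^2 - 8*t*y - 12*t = t^2*(-40*y - 16) + t*(20*y^2 + 28*y + 8) - 20*y^2 + 12*y + 8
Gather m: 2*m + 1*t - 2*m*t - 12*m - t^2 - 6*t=m*(-2*t - 10) - t^2 - 5*t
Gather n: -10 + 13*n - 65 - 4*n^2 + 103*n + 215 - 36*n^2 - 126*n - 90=-40*n^2 - 10*n + 50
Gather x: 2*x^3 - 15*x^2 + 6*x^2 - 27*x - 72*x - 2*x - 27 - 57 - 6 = 2*x^3 - 9*x^2 - 101*x - 90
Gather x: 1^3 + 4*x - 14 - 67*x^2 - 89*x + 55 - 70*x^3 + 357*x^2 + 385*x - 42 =-70*x^3 + 290*x^2 + 300*x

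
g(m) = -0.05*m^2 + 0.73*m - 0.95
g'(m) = 0.73 - 0.1*m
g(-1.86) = -2.48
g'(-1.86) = 0.92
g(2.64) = 0.63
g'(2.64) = 0.47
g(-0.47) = -1.30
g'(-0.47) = 0.78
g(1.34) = -0.06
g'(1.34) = 0.60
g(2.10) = 0.36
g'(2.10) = 0.52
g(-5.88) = -6.97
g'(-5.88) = 1.32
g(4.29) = 1.26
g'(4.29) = 0.30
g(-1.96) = -2.57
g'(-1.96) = 0.93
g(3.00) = 0.79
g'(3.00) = 0.43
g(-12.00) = -16.91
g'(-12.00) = 1.93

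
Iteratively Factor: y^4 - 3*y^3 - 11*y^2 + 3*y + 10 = (y + 1)*(y^3 - 4*y^2 - 7*y + 10) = (y - 1)*(y + 1)*(y^2 - 3*y - 10) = (y - 5)*(y - 1)*(y + 1)*(y + 2)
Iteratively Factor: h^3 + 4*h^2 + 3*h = (h + 1)*(h^2 + 3*h) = h*(h + 1)*(h + 3)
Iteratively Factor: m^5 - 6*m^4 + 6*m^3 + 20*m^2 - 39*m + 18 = (m - 3)*(m^4 - 3*m^3 - 3*m^2 + 11*m - 6) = (m - 3)*(m + 2)*(m^3 - 5*m^2 + 7*m - 3) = (m - 3)*(m - 1)*(m + 2)*(m^2 - 4*m + 3) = (m - 3)*(m - 1)^2*(m + 2)*(m - 3)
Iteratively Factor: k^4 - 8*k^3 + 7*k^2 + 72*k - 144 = (k - 3)*(k^3 - 5*k^2 - 8*k + 48) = (k - 4)*(k - 3)*(k^2 - k - 12) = (k - 4)*(k - 3)*(k + 3)*(k - 4)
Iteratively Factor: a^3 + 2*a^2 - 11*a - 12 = (a - 3)*(a^2 + 5*a + 4) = (a - 3)*(a + 1)*(a + 4)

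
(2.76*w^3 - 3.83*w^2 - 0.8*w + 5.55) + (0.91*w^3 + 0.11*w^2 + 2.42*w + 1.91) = 3.67*w^3 - 3.72*w^2 + 1.62*w + 7.46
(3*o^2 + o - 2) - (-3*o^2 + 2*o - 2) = 6*o^2 - o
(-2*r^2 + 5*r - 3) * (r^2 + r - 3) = -2*r^4 + 3*r^3 + 8*r^2 - 18*r + 9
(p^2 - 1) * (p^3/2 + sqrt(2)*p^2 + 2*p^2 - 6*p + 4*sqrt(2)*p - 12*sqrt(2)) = p^5/2 + sqrt(2)*p^4 + 2*p^4 - 13*p^3/2 + 4*sqrt(2)*p^3 - 13*sqrt(2)*p^2 - 2*p^2 - 4*sqrt(2)*p + 6*p + 12*sqrt(2)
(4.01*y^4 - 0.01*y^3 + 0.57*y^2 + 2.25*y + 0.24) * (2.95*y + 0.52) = 11.8295*y^5 + 2.0557*y^4 + 1.6763*y^3 + 6.9339*y^2 + 1.878*y + 0.1248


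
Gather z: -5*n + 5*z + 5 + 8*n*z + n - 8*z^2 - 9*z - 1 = -4*n - 8*z^2 + z*(8*n - 4) + 4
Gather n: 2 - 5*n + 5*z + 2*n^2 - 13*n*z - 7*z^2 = 2*n^2 + n*(-13*z - 5) - 7*z^2 + 5*z + 2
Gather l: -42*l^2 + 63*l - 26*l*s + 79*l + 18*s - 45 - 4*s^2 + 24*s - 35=-42*l^2 + l*(142 - 26*s) - 4*s^2 + 42*s - 80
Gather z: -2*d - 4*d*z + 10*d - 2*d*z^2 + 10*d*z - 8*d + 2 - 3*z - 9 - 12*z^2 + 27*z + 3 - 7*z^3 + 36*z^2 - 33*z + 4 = -7*z^3 + z^2*(24 - 2*d) + z*(6*d - 9)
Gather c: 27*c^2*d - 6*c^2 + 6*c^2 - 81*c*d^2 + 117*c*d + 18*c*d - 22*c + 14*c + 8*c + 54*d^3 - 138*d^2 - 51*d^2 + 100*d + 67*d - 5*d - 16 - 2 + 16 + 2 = 27*c^2*d + c*(-81*d^2 + 135*d) + 54*d^3 - 189*d^2 + 162*d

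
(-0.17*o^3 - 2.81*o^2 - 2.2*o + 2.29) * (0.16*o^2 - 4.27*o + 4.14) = -0.0272*o^5 + 0.2763*o^4 + 10.9429*o^3 - 1.873*o^2 - 18.8863*o + 9.4806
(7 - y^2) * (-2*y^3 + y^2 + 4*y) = 2*y^5 - y^4 - 18*y^3 + 7*y^2 + 28*y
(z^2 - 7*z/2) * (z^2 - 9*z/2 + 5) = z^4 - 8*z^3 + 83*z^2/4 - 35*z/2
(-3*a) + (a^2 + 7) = a^2 - 3*a + 7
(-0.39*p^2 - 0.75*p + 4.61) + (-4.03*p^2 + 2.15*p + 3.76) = -4.42*p^2 + 1.4*p + 8.37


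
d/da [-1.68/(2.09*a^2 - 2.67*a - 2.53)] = (7.0224*a - 4.4856)/(-2.09*a^2 + 2.67*a + 2.53)^2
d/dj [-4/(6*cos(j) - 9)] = -8*sin(j)/(3*(2*cos(j) - 3)^2)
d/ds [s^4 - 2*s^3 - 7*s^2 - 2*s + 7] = 4*s^3 - 6*s^2 - 14*s - 2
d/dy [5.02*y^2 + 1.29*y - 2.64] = 10.04*y + 1.29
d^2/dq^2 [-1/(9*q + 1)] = -162/(9*q + 1)^3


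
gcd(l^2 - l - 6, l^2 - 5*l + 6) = l - 3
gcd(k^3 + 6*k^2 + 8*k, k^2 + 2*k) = k^2 + 2*k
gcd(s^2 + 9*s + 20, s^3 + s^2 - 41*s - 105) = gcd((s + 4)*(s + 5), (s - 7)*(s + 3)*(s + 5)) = s + 5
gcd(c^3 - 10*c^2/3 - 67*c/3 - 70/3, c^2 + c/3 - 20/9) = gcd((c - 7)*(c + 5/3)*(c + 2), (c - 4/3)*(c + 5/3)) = c + 5/3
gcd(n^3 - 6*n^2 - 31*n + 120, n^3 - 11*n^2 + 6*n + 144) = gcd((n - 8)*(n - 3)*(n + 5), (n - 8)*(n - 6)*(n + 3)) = n - 8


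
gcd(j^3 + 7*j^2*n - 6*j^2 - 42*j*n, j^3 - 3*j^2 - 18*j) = j^2 - 6*j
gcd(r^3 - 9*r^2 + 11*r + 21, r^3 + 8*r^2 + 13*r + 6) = r + 1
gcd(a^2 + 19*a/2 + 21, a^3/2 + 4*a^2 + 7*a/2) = 1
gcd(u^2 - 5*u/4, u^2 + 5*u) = u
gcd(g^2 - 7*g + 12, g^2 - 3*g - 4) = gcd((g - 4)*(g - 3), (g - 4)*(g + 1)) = g - 4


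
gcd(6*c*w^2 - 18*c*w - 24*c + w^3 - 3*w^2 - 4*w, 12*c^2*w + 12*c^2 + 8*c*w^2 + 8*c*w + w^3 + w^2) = 6*c*w + 6*c + w^2 + w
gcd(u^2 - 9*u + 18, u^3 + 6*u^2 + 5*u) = 1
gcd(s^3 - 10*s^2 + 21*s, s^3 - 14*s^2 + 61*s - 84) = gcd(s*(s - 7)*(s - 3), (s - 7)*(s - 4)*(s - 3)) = s^2 - 10*s + 21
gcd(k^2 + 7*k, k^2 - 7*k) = k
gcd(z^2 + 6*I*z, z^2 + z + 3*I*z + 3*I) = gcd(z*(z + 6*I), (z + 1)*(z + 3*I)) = 1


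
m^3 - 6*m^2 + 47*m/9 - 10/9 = (m - 5)*(m - 2/3)*(m - 1/3)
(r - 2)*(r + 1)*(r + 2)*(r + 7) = r^4 + 8*r^3 + 3*r^2 - 32*r - 28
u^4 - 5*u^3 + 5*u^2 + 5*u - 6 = (u - 3)*(u - 2)*(u - 1)*(u + 1)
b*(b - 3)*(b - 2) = b^3 - 5*b^2 + 6*b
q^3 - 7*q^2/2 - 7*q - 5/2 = (q - 5)*(q + 1/2)*(q + 1)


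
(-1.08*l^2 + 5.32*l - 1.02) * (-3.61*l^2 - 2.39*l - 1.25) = 3.8988*l^4 - 16.624*l^3 - 7.6826*l^2 - 4.2122*l + 1.275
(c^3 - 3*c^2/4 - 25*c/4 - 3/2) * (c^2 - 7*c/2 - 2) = c^5 - 17*c^4/4 - 45*c^3/8 + 175*c^2/8 + 71*c/4 + 3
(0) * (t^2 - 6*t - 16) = 0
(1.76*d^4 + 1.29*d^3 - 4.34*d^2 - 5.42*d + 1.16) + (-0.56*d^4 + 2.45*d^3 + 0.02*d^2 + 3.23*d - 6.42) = 1.2*d^4 + 3.74*d^3 - 4.32*d^2 - 2.19*d - 5.26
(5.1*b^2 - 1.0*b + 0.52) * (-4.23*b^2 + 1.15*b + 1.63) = -21.573*b^4 + 10.095*b^3 + 4.9634*b^2 - 1.032*b + 0.8476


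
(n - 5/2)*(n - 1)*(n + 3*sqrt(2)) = n^3 - 7*n^2/2 + 3*sqrt(2)*n^2 - 21*sqrt(2)*n/2 + 5*n/2 + 15*sqrt(2)/2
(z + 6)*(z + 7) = z^2 + 13*z + 42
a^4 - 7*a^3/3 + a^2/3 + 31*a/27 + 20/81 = (a - 5/3)*(a - 4/3)*(a + 1/3)^2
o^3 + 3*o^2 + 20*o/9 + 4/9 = (o + 1/3)*(o + 2/3)*(o + 2)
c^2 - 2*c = c*(c - 2)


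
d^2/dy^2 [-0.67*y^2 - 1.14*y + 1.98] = -1.34000000000000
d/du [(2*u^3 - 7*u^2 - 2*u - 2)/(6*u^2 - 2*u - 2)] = u*(6*u^3 - 4*u^2 + 7*u + 26)/(2*(9*u^4 - 6*u^3 - 5*u^2 + 2*u + 1))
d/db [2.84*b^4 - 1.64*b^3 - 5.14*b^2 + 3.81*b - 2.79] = 11.36*b^3 - 4.92*b^2 - 10.28*b + 3.81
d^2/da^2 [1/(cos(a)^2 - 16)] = 2*(-2*sin(a)^4 + 33*sin(a)^2 - 15)/(cos(a)^2 - 16)^3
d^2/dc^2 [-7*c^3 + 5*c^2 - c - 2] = 10 - 42*c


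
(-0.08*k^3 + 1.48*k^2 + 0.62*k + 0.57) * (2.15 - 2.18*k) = 0.1744*k^4 - 3.3984*k^3 + 1.8304*k^2 + 0.0904*k + 1.2255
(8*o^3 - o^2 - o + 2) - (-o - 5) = 8*o^3 - o^2 + 7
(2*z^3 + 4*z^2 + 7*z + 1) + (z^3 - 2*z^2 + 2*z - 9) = 3*z^3 + 2*z^2 + 9*z - 8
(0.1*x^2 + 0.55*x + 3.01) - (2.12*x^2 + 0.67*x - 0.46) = -2.02*x^2 - 0.12*x + 3.47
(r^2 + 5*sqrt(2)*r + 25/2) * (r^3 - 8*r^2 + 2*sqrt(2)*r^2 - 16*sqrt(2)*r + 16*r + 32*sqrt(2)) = r^5 - 8*r^4 + 7*sqrt(2)*r^4 - 56*sqrt(2)*r^3 + 97*r^3/2 - 260*r^2 + 137*sqrt(2)*r^2 - 200*sqrt(2)*r + 520*r + 400*sqrt(2)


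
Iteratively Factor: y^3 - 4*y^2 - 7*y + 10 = (y + 2)*(y^2 - 6*y + 5) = (y - 1)*(y + 2)*(y - 5)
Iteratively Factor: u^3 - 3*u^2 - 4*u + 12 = (u + 2)*(u^2 - 5*u + 6) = (u - 3)*(u + 2)*(u - 2)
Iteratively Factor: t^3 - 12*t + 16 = (t + 4)*(t^2 - 4*t + 4) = (t - 2)*(t + 4)*(t - 2)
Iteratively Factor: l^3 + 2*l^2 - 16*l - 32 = (l + 4)*(l^2 - 2*l - 8) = (l - 4)*(l + 4)*(l + 2)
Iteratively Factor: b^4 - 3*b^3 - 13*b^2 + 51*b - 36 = (b - 3)*(b^3 - 13*b + 12) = (b - 3)^2*(b^2 + 3*b - 4) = (b - 3)^2*(b + 4)*(b - 1)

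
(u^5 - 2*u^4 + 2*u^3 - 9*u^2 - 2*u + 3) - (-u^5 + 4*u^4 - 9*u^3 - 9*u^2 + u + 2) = 2*u^5 - 6*u^4 + 11*u^3 - 3*u + 1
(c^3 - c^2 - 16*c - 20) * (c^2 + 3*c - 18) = c^5 + 2*c^4 - 37*c^3 - 50*c^2 + 228*c + 360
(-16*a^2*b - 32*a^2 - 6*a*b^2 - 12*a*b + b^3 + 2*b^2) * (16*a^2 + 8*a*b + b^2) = -256*a^4*b - 512*a^4 - 224*a^3*b^2 - 448*a^3*b - 48*a^2*b^3 - 96*a^2*b^2 + 2*a*b^4 + 4*a*b^3 + b^5 + 2*b^4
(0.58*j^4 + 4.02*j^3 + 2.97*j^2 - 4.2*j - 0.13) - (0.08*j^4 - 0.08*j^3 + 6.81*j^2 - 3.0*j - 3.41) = 0.5*j^4 + 4.1*j^3 - 3.84*j^2 - 1.2*j + 3.28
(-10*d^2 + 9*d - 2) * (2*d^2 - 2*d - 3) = -20*d^4 + 38*d^3 + 8*d^2 - 23*d + 6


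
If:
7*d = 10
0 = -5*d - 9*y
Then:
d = 10/7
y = -50/63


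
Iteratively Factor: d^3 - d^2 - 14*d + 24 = (d - 2)*(d^2 + d - 12) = (d - 2)*(d + 4)*(d - 3)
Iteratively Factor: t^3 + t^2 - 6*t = (t + 3)*(t^2 - 2*t) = t*(t + 3)*(t - 2)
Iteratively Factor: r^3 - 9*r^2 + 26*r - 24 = (r - 4)*(r^2 - 5*r + 6) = (r - 4)*(r - 3)*(r - 2)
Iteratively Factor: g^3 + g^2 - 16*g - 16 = (g - 4)*(g^2 + 5*g + 4) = (g - 4)*(g + 4)*(g + 1)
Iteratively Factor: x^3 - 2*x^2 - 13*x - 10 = (x + 1)*(x^2 - 3*x - 10) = (x + 1)*(x + 2)*(x - 5)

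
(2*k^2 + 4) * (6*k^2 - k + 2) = 12*k^4 - 2*k^3 + 28*k^2 - 4*k + 8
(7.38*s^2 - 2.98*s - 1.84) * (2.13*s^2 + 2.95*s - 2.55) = 15.7194*s^4 + 15.4236*s^3 - 31.5292*s^2 + 2.171*s + 4.692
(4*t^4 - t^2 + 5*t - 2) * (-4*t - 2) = -16*t^5 - 8*t^4 + 4*t^3 - 18*t^2 - 2*t + 4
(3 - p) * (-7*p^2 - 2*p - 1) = 7*p^3 - 19*p^2 - 5*p - 3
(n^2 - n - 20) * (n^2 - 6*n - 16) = n^4 - 7*n^3 - 30*n^2 + 136*n + 320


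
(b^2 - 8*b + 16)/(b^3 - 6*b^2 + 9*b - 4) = (b - 4)/(b^2 - 2*b + 1)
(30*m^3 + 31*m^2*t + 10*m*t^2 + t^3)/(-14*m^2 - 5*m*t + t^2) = (15*m^2 + 8*m*t + t^2)/(-7*m + t)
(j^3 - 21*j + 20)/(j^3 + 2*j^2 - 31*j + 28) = (j + 5)/(j + 7)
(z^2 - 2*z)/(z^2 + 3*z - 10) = z/(z + 5)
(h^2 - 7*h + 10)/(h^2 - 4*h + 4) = (h - 5)/(h - 2)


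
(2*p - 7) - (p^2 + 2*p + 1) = -p^2 - 8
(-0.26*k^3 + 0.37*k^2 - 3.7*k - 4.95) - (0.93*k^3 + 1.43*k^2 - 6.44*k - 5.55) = -1.19*k^3 - 1.06*k^2 + 2.74*k + 0.6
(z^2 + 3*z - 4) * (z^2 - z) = z^4 + 2*z^3 - 7*z^2 + 4*z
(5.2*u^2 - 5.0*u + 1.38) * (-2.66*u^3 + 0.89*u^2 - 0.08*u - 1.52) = -13.832*u^5 + 17.928*u^4 - 8.5368*u^3 - 6.2758*u^2 + 7.4896*u - 2.0976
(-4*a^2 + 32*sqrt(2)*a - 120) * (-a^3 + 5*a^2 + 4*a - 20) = 4*a^5 - 32*sqrt(2)*a^4 - 20*a^4 + 104*a^3 + 160*sqrt(2)*a^3 - 520*a^2 + 128*sqrt(2)*a^2 - 640*sqrt(2)*a - 480*a + 2400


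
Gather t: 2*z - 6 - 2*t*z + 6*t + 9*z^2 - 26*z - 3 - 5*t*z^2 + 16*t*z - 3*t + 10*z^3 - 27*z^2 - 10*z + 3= t*(-5*z^2 + 14*z + 3) + 10*z^3 - 18*z^2 - 34*z - 6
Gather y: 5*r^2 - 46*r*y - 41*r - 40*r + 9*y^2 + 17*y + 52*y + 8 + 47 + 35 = 5*r^2 - 81*r + 9*y^2 + y*(69 - 46*r) + 90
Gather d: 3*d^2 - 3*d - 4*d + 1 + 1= 3*d^2 - 7*d + 2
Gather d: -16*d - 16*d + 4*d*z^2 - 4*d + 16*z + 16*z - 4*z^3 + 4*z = d*(4*z^2 - 36) - 4*z^3 + 36*z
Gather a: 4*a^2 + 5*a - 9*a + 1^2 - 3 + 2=4*a^2 - 4*a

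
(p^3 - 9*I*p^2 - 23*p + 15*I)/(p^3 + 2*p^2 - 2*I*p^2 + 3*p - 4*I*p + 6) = (p^2 - 6*I*p - 5)/(p^2 + p*(2 + I) + 2*I)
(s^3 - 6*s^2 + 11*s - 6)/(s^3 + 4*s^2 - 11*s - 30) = (s^2 - 3*s + 2)/(s^2 + 7*s + 10)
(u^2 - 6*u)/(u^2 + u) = (u - 6)/(u + 1)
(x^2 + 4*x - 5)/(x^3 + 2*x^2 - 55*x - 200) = (x - 1)/(x^2 - 3*x - 40)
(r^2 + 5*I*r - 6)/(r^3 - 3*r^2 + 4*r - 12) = (r + 3*I)/(r^2 - r*(3 + 2*I) + 6*I)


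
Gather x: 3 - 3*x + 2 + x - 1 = 4 - 2*x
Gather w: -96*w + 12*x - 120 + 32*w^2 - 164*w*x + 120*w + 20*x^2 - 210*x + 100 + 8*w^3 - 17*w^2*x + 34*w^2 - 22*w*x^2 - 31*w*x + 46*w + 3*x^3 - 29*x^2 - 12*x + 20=8*w^3 + w^2*(66 - 17*x) + w*(-22*x^2 - 195*x + 70) + 3*x^3 - 9*x^2 - 210*x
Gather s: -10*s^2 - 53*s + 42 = -10*s^2 - 53*s + 42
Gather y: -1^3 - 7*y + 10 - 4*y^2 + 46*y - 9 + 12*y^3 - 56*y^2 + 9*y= 12*y^3 - 60*y^2 + 48*y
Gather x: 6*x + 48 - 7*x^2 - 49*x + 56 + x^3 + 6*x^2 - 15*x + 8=x^3 - x^2 - 58*x + 112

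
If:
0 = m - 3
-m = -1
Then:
No Solution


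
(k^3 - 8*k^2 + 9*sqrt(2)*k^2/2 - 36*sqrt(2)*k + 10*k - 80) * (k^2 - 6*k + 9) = k^5 - 14*k^4 + 9*sqrt(2)*k^4/2 - 63*sqrt(2)*k^3 + 67*k^3 - 212*k^2 + 513*sqrt(2)*k^2/2 - 324*sqrt(2)*k + 570*k - 720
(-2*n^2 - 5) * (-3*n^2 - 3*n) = 6*n^4 + 6*n^3 + 15*n^2 + 15*n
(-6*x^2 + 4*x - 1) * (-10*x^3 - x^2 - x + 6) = 60*x^5 - 34*x^4 + 12*x^3 - 39*x^2 + 25*x - 6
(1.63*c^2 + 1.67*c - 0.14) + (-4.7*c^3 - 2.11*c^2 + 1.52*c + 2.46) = -4.7*c^3 - 0.48*c^2 + 3.19*c + 2.32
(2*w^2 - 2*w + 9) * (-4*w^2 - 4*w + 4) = -8*w^4 - 20*w^2 - 44*w + 36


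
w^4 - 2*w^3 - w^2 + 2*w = w*(w - 2)*(w - 1)*(w + 1)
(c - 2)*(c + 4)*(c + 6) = c^3 + 8*c^2 + 4*c - 48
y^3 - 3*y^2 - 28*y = y*(y - 7)*(y + 4)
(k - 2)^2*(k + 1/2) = k^3 - 7*k^2/2 + 2*k + 2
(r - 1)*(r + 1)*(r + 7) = r^3 + 7*r^2 - r - 7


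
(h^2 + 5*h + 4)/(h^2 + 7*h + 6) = (h + 4)/(h + 6)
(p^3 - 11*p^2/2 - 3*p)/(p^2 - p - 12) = p*(-2*p^2 + 11*p + 6)/(2*(-p^2 + p + 12))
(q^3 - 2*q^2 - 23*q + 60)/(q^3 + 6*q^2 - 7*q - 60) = (q - 4)/(q + 4)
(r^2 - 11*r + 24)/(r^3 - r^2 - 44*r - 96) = (r - 3)/(r^2 + 7*r + 12)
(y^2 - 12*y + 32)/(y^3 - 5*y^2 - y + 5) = (y^2 - 12*y + 32)/(y^3 - 5*y^2 - y + 5)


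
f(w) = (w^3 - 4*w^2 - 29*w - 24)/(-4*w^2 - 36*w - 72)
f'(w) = (8*w + 36)*(w^3 - 4*w^2 - 29*w - 24)/(-4*w^2 - 36*w - 72)^2 + (3*w^2 - 8*w - 29)/(-4*w^2 - 36*w - 72) = (-w^2 - 12*w + 34)/(4*(w^2 + 12*w + 36))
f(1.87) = 0.56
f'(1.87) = 0.03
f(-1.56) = -0.30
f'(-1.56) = 0.64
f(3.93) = 0.51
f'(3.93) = -0.07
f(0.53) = 0.44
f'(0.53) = 0.16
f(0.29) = 0.40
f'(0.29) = 0.19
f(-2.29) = -0.89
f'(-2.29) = 1.02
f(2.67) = 0.56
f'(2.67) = -0.02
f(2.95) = 0.56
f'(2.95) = -0.03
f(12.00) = -0.72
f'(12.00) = -0.20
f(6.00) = 0.29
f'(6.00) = -0.13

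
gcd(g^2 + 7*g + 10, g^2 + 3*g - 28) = 1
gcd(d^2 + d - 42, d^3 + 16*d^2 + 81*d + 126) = d + 7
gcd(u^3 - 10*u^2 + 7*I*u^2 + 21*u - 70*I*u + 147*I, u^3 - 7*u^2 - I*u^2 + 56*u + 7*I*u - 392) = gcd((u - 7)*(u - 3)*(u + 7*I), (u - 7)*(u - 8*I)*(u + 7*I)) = u^2 + u*(-7 + 7*I) - 49*I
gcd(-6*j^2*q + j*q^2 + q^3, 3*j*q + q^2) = 3*j*q + q^2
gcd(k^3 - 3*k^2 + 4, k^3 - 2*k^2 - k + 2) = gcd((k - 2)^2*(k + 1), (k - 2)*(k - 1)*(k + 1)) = k^2 - k - 2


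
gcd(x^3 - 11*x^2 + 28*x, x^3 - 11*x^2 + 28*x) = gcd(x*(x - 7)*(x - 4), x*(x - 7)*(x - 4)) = x^3 - 11*x^2 + 28*x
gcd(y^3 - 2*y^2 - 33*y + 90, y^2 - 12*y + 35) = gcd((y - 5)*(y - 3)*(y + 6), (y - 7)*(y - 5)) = y - 5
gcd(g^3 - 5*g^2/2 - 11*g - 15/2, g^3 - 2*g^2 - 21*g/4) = g + 3/2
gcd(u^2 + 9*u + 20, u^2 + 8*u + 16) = u + 4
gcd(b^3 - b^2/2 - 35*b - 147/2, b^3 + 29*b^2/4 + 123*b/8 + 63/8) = b^2 + 13*b/2 + 21/2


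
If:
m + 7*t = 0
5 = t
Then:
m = -35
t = 5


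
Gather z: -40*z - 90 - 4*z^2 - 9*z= -4*z^2 - 49*z - 90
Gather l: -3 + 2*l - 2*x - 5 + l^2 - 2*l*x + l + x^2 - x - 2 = l^2 + l*(3 - 2*x) + x^2 - 3*x - 10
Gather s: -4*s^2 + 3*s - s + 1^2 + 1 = -4*s^2 + 2*s + 2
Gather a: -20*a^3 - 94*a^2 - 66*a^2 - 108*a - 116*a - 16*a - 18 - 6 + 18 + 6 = -20*a^3 - 160*a^2 - 240*a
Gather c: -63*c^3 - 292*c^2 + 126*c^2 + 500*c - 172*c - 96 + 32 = -63*c^3 - 166*c^2 + 328*c - 64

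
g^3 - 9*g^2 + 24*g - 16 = (g - 4)^2*(g - 1)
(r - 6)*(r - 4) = r^2 - 10*r + 24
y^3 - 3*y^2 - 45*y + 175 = (y - 5)^2*(y + 7)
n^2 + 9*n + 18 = (n + 3)*(n + 6)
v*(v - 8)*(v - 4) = v^3 - 12*v^2 + 32*v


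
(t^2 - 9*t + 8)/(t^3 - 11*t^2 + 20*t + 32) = (t - 1)/(t^2 - 3*t - 4)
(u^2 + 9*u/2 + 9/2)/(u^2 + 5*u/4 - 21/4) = 2*(2*u + 3)/(4*u - 7)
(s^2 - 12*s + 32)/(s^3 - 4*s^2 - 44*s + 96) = (s - 4)/(s^2 + 4*s - 12)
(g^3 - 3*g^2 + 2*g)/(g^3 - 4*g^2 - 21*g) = (-g^2 + 3*g - 2)/(-g^2 + 4*g + 21)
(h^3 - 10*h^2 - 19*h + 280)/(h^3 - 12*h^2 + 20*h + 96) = (h^2 - 2*h - 35)/(h^2 - 4*h - 12)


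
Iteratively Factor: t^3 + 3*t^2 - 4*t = (t + 4)*(t^2 - t) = t*(t + 4)*(t - 1)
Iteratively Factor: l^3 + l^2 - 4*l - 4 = (l - 2)*(l^2 + 3*l + 2) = (l - 2)*(l + 1)*(l + 2)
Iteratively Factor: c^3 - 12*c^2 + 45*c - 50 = (c - 5)*(c^2 - 7*c + 10) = (c - 5)^2*(c - 2)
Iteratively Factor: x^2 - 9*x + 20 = (x - 4)*(x - 5)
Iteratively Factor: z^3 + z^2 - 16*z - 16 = (z - 4)*(z^2 + 5*z + 4) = (z - 4)*(z + 4)*(z + 1)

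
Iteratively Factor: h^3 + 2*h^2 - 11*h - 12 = (h + 1)*(h^2 + h - 12) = (h - 3)*(h + 1)*(h + 4)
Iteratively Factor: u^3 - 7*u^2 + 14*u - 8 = (u - 2)*(u^2 - 5*u + 4) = (u - 4)*(u - 2)*(u - 1)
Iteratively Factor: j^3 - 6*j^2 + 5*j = (j - 5)*(j^2 - j) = j*(j - 5)*(j - 1)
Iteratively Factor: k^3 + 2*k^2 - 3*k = (k + 3)*(k^2 - k) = k*(k + 3)*(k - 1)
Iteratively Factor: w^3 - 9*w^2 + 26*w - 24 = (w - 2)*(w^2 - 7*w + 12) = (w - 4)*(w - 2)*(w - 3)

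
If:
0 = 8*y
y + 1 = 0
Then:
No Solution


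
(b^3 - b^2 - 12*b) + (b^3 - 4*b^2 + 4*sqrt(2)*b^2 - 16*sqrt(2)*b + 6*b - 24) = 2*b^3 - 5*b^2 + 4*sqrt(2)*b^2 - 16*sqrt(2)*b - 6*b - 24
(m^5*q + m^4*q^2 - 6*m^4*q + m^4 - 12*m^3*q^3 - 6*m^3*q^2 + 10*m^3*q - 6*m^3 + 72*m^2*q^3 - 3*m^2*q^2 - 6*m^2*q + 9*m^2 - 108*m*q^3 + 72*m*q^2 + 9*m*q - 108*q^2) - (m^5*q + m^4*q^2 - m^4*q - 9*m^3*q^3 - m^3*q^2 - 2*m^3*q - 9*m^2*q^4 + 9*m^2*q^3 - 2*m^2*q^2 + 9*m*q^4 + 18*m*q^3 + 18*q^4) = -5*m^4*q + m^4 - 3*m^3*q^3 - 5*m^3*q^2 + 12*m^3*q - 6*m^3 + 9*m^2*q^4 + 63*m^2*q^3 - m^2*q^2 - 6*m^2*q + 9*m^2 - 9*m*q^4 - 126*m*q^3 + 72*m*q^2 + 9*m*q - 18*q^4 - 108*q^2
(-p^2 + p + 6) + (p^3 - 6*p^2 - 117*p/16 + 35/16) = p^3 - 7*p^2 - 101*p/16 + 131/16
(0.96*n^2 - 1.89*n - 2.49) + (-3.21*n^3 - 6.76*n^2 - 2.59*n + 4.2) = -3.21*n^3 - 5.8*n^2 - 4.48*n + 1.71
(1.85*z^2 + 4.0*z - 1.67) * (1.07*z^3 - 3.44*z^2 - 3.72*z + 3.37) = 1.9795*z^5 - 2.084*z^4 - 22.4289*z^3 - 2.9007*z^2 + 19.6924*z - 5.6279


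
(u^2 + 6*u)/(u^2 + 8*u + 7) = u*(u + 6)/(u^2 + 8*u + 7)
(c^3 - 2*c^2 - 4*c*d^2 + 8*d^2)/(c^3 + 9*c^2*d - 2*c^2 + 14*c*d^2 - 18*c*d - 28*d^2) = (c - 2*d)/(c + 7*d)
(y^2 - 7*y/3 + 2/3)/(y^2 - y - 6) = (-y^2 + 7*y/3 - 2/3)/(-y^2 + y + 6)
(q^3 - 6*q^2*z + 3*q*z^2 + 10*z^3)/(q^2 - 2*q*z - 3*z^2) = (-q^2 + 7*q*z - 10*z^2)/(-q + 3*z)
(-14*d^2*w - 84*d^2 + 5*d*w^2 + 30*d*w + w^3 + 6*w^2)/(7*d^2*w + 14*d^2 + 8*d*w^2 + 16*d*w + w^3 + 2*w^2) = (-2*d*w - 12*d + w^2 + 6*w)/(d*w + 2*d + w^2 + 2*w)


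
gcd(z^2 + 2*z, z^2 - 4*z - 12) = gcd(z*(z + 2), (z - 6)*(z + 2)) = z + 2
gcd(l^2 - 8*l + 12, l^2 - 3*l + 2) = l - 2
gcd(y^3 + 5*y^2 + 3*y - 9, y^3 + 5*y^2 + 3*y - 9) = y^3 + 5*y^2 + 3*y - 9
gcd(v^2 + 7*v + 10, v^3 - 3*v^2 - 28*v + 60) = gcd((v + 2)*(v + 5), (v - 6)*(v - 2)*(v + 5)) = v + 5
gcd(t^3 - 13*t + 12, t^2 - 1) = t - 1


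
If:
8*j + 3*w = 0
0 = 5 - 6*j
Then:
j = 5/6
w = -20/9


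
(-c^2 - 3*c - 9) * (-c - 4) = c^3 + 7*c^2 + 21*c + 36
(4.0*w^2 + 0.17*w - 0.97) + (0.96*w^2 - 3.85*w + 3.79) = 4.96*w^2 - 3.68*w + 2.82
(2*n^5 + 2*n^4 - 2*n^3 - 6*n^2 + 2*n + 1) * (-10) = -20*n^5 - 20*n^4 + 20*n^3 + 60*n^2 - 20*n - 10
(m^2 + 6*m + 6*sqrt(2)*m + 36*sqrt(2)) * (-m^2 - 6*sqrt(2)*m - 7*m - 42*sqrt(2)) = -m^4 - 12*sqrt(2)*m^3 - 13*m^3 - 156*sqrt(2)*m^2 - 114*m^2 - 936*m - 504*sqrt(2)*m - 3024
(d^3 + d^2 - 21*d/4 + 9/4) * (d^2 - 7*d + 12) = d^5 - 6*d^4 - d^3/4 + 51*d^2 - 315*d/4 + 27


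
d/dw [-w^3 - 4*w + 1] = -3*w^2 - 4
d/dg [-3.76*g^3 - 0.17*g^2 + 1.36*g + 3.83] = -11.28*g^2 - 0.34*g + 1.36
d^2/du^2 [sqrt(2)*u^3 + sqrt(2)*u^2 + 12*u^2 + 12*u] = 6*sqrt(2)*u + 2*sqrt(2) + 24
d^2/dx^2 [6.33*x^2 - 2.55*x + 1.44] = 12.6600000000000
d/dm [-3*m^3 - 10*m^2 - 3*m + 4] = -9*m^2 - 20*m - 3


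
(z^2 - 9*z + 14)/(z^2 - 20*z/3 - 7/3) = 3*(z - 2)/(3*z + 1)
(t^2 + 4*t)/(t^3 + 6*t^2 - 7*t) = (t + 4)/(t^2 + 6*t - 7)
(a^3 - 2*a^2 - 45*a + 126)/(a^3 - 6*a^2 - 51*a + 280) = (a^2 - 9*a + 18)/(a^2 - 13*a + 40)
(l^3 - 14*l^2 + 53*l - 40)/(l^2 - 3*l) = (l^3 - 14*l^2 + 53*l - 40)/(l*(l - 3))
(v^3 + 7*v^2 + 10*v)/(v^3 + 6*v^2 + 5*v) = (v + 2)/(v + 1)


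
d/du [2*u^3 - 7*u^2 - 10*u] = 6*u^2 - 14*u - 10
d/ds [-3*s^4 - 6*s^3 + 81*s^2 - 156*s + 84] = -12*s^3 - 18*s^2 + 162*s - 156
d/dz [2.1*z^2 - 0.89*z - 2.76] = 4.2*z - 0.89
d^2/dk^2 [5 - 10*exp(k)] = -10*exp(k)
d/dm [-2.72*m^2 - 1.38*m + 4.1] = -5.44*m - 1.38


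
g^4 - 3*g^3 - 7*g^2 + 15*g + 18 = (g - 3)^2*(g + 1)*(g + 2)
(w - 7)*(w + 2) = w^2 - 5*w - 14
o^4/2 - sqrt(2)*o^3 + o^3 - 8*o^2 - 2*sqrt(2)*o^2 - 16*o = o*(o/2 + sqrt(2))*(o + 2)*(o - 4*sqrt(2))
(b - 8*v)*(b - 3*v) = b^2 - 11*b*v + 24*v^2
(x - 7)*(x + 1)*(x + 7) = x^3 + x^2 - 49*x - 49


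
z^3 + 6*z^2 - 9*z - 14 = (z - 2)*(z + 1)*(z + 7)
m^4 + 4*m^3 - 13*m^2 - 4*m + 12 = (m - 2)*(m - 1)*(m + 1)*(m + 6)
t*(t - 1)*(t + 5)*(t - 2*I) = t^4 + 4*t^3 - 2*I*t^3 - 5*t^2 - 8*I*t^2 + 10*I*t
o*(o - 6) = o^2 - 6*o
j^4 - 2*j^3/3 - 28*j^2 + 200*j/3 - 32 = (j - 4)*(j - 2)*(j - 2/3)*(j + 6)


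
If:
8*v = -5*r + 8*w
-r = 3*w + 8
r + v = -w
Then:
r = -128/7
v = 104/7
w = 24/7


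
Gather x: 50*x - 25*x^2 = -25*x^2 + 50*x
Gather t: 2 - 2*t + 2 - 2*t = 4 - 4*t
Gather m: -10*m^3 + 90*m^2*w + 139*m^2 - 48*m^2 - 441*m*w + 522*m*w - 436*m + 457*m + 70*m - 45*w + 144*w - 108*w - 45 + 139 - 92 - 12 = -10*m^3 + m^2*(90*w + 91) + m*(81*w + 91) - 9*w - 10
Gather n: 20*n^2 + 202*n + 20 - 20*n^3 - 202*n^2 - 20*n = -20*n^3 - 182*n^2 + 182*n + 20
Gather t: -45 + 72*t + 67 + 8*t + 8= 80*t + 30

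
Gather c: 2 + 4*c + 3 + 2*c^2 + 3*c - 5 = 2*c^2 + 7*c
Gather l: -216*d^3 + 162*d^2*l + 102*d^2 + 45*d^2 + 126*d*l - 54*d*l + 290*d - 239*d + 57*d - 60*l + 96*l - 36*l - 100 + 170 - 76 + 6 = -216*d^3 + 147*d^2 + 108*d + l*(162*d^2 + 72*d)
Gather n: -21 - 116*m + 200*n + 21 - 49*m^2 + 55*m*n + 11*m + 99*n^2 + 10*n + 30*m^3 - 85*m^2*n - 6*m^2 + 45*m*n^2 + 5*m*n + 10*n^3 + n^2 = 30*m^3 - 55*m^2 - 105*m + 10*n^3 + n^2*(45*m + 100) + n*(-85*m^2 + 60*m + 210)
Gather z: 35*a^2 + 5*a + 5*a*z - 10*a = 35*a^2 + 5*a*z - 5*a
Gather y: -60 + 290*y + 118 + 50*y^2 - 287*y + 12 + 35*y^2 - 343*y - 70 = 85*y^2 - 340*y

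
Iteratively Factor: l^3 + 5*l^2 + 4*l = (l + 4)*(l^2 + l) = l*(l + 4)*(l + 1)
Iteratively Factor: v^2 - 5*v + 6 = (v - 3)*(v - 2)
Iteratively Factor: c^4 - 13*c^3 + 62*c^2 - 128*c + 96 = (c - 4)*(c^3 - 9*c^2 + 26*c - 24) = (c - 4)*(c - 3)*(c^2 - 6*c + 8) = (c - 4)^2*(c - 3)*(c - 2)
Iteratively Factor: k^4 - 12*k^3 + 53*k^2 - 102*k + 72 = (k - 2)*(k^3 - 10*k^2 + 33*k - 36) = (k - 4)*(k - 2)*(k^2 - 6*k + 9) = (k - 4)*(k - 3)*(k - 2)*(k - 3)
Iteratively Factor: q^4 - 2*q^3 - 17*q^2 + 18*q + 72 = (q - 4)*(q^3 + 2*q^2 - 9*q - 18) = (q - 4)*(q - 3)*(q^2 + 5*q + 6) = (q - 4)*(q - 3)*(q + 2)*(q + 3)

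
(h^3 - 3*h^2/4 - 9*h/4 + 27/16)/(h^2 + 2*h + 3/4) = (8*h^2 - 18*h + 9)/(4*(2*h + 1))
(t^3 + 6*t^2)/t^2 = t + 6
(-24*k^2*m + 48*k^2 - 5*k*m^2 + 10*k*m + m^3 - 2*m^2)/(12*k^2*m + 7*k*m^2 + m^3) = (-8*k*m + 16*k + m^2 - 2*m)/(m*(4*k + m))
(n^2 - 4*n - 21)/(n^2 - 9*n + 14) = (n + 3)/(n - 2)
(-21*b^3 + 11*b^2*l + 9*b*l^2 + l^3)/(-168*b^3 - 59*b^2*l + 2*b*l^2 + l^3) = (b - l)/(8*b - l)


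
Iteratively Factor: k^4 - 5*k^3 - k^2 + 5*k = (k - 5)*(k^3 - k) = (k - 5)*(k + 1)*(k^2 - k) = k*(k - 5)*(k + 1)*(k - 1)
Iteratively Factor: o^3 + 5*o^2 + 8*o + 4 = (o + 2)*(o^2 + 3*o + 2) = (o + 1)*(o + 2)*(o + 2)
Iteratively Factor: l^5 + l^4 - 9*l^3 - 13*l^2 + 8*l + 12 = (l + 2)*(l^4 - l^3 - 7*l^2 + l + 6) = (l + 1)*(l + 2)*(l^3 - 2*l^2 - 5*l + 6) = (l - 1)*(l + 1)*(l + 2)*(l^2 - l - 6) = (l - 3)*(l - 1)*(l + 1)*(l + 2)*(l + 2)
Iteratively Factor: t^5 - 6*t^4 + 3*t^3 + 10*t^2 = (t - 5)*(t^4 - t^3 - 2*t^2) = (t - 5)*(t + 1)*(t^3 - 2*t^2) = (t - 5)*(t - 2)*(t + 1)*(t^2) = t*(t - 5)*(t - 2)*(t + 1)*(t)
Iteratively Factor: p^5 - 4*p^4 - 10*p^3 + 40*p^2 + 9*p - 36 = (p + 1)*(p^4 - 5*p^3 - 5*p^2 + 45*p - 36) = (p - 1)*(p + 1)*(p^3 - 4*p^2 - 9*p + 36) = (p - 4)*(p - 1)*(p + 1)*(p^2 - 9) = (p - 4)*(p - 3)*(p - 1)*(p + 1)*(p + 3)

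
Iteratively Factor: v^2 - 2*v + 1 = (v - 1)*(v - 1)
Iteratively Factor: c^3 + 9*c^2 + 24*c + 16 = (c + 4)*(c^2 + 5*c + 4) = (c + 4)^2*(c + 1)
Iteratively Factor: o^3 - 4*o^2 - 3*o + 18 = (o - 3)*(o^2 - o - 6) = (o - 3)*(o + 2)*(o - 3)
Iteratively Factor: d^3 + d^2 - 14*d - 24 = (d + 2)*(d^2 - d - 12) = (d - 4)*(d + 2)*(d + 3)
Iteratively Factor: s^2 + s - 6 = (s + 3)*(s - 2)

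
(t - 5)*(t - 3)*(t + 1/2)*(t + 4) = t^4 - 7*t^3/2 - 19*t^2 + 103*t/2 + 30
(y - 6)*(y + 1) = y^2 - 5*y - 6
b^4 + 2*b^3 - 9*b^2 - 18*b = b*(b - 3)*(b + 2)*(b + 3)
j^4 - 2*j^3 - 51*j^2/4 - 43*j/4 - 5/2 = (j - 5)*(j + 1/2)^2*(j + 2)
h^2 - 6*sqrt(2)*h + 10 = (h - 5*sqrt(2))*(h - sqrt(2))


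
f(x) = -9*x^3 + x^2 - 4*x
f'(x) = -27*x^2 + 2*x - 4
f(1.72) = -49.72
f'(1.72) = -80.44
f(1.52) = -35.38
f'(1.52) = -63.34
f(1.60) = -40.70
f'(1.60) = -69.92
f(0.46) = -2.50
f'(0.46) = -8.79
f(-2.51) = 158.66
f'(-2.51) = -179.12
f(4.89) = -1048.02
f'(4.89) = -639.85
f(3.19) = -294.74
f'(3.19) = -272.37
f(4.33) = -729.22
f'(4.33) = -501.56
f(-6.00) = 2004.00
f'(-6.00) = -988.00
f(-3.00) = 264.00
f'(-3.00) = -253.00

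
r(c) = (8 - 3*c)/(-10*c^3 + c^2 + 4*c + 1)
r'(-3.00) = 0.05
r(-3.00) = 0.06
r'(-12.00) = 0.00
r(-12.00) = 0.00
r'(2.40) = 0.03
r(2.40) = -0.01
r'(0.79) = 3478.10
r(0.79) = -38.49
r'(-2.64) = 0.09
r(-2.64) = 0.09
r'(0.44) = -0.02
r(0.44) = 3.18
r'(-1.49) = 0.79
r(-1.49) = 0.41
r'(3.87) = 0.00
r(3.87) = 0.01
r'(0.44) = -0.02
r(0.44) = 3.18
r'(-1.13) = 2.56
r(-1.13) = 0.93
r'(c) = (8 - 3*c)*(30*c^2 - 2*c - 4)/(-10*c^3 + c^2 + 4*c + 1)^2 - 3/(-10*c^3 + c^2 + 4*c + 1) = (30*c^3 - 3*c^2 - 12*c + 2*(3*c - 8)*(-15*c^2 + c + 2) - 3)/(-10*c^3 + c^2 + 4*c + 1)^2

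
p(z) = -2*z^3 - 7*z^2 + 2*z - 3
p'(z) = -6*z^2 - 14*z + 2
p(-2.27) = -20.22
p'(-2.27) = 2.86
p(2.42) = -67.50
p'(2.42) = -67.02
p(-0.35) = -4.47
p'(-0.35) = 6.16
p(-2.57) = -20.43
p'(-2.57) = -1.65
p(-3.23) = -15.09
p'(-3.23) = -15.38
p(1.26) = -15.59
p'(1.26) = -25.17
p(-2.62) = -20.32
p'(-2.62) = -2.51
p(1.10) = -11.93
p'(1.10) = -20.66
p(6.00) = -675.00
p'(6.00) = -298.00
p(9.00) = -2010.00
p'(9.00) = -610.00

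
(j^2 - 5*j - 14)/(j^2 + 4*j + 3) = (j^2 - 5*j - 14)/(j^2 + 4*j + 3)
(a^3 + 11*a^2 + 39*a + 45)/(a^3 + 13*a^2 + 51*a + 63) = (a + 5)/(a + 7)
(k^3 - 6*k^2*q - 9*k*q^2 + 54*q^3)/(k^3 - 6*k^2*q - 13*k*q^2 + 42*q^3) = (k^2 - 9*k*q + 18*q^2)/(k^2 - 9*k*q + 14*q^2)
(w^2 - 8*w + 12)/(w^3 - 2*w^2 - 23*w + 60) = (w^2 - 8*w + 12)/(w^3 - 2*w^2 - 23*w + 60)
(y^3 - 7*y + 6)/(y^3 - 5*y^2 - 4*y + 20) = (y^2 + 2*y - 3)/(y^2 - 3*y - 10)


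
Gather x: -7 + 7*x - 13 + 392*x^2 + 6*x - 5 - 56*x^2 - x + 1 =336*x^2 + 12*x - 24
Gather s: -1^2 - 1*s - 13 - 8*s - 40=-9*s - 54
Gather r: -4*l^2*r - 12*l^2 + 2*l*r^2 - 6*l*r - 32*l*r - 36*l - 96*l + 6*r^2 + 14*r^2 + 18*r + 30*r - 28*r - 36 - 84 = -12*l^2 - 132*l + r^2*(2*l + 20) + r*(-4*l^2 - 38*l + 20) - 120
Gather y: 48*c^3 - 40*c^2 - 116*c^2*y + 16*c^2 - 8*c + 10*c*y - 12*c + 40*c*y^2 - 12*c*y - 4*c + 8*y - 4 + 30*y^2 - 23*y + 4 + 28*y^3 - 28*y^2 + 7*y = 48*c^3 - 24*c^2 - 24*c + 28*y^3 + y^2*(40*c + 2) + y*(-116*c^2 - 2*c - 8)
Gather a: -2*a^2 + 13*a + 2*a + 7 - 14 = -2*a^2 + 15*a - 7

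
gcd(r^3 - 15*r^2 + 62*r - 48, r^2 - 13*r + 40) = r - 8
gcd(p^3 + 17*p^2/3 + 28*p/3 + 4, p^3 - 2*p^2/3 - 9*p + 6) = p + 3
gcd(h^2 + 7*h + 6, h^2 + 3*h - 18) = h + 6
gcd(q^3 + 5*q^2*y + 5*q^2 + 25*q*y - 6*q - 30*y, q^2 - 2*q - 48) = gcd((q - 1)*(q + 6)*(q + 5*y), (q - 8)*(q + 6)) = q + 6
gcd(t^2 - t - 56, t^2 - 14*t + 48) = t - 8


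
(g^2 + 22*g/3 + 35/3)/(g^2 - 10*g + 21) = (3*g^2 + 22*g + 35)/(3*(g^2 - 10*g + 21))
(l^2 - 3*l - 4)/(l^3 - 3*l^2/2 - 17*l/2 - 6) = 2/(2*l + 3)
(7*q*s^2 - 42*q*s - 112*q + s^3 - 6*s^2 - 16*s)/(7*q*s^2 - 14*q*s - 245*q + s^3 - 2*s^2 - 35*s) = (s^2 - 6*s - 16)/(s^2 - 2*s - 35)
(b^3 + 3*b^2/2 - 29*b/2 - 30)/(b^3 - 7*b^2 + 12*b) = (2*b^2 + 11*b + 15)/(2*b*(b - 3))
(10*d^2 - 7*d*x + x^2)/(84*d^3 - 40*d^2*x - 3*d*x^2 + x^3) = (-5*d + x)/(-42*d^2 - d*x + x^2)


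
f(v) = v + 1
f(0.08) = 1.08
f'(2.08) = 1.00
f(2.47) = 3.47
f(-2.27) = -1.27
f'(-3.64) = 1.00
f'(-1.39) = 1.00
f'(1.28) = 1.00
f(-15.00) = -14.00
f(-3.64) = -2.64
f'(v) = 1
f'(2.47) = 1.00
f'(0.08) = 1.00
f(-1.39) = -0.39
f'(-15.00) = 1.00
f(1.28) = 2.28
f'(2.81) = 1.00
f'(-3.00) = 1.00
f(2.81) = 3.81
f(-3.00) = -2.00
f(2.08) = 3.08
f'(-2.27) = 1.00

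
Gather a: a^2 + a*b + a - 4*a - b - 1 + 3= a^2 + a*(b - 3) - b + 2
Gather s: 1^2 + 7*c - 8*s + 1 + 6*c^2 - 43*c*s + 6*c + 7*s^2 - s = 6*c^2 + 13*c + 7*s^2 + s*(-43*c - 9) + 2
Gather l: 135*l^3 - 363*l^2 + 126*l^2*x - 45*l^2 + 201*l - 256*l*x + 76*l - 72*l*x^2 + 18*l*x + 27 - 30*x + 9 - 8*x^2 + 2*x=135*l^3 + l^2*(126*x - 408) + l*(-72*x^2 - 238*x + 277) - 8*x^2 - 28*x + 36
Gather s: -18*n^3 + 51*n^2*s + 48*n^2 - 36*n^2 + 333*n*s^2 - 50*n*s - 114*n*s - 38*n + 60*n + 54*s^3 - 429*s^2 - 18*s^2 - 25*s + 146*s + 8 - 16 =-18*n^3 + 12*n^2 + 22*n + 54*s^3 + s^2*(333*n - 447) + s*(51*n^2 - 164*n + 121) - 8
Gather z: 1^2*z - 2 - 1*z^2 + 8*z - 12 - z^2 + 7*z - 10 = -2*z^2 + 16*z - 24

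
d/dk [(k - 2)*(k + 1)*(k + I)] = 3*k^2 + 2*k*(-1 + I) - 2 - I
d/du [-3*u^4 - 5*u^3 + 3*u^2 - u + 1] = -12*u^3 - 15*u^2 + 6*u - 1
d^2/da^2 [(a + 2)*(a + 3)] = 2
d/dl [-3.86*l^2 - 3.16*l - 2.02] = -7.72*l - 3.16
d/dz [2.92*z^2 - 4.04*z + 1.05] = 5.84*z - 4.04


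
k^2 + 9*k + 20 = (k + 4)*(k + 5)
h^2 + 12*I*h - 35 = (h + 5*I)*(h + 7*I)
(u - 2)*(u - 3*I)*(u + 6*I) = u^3 - 2*u^2 + 3*I*u^2 + 18*u - 6*I*u - 36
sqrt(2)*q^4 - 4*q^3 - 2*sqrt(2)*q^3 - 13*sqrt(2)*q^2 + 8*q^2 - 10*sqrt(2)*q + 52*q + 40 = (q - 5)*(q + 2)*(q - 2*sqrt(2))*(sqrt(2)*q + sqrt(2))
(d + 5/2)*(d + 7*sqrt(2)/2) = d^2 + 5*d/2 + 7*sqrt(2)*d/2 + 35*sqrt(2)/4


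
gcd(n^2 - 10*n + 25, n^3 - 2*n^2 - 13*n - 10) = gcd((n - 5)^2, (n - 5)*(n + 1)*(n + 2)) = n - 5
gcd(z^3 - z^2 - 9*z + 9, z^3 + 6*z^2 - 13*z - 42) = z - 3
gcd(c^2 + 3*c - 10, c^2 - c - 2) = c - 2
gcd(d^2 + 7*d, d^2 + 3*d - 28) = d + 7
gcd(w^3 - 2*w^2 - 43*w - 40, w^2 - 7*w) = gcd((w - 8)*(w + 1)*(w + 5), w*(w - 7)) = 1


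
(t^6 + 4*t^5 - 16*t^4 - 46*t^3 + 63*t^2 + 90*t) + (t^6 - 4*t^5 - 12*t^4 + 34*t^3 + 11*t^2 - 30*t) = 2*t^6 - 28*t^4 - 12*t^3 + 74*t^2 + 60*t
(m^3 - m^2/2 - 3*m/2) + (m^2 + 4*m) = m^3 + m^2/2 + 5*m/2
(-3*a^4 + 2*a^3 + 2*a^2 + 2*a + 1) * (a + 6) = -3*a^5 - 16*a^4 + 14*a^3 + 14*a^2 + 13*a + 6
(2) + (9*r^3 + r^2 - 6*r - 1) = 9*r^3 + r^2 - 6*r + 1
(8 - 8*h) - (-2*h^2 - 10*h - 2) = 2*h^2 + 2*h + 10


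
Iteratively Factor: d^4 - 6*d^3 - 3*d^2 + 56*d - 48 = (d - 1)*(d^3 - 5*d^2 - 8*d + 48) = (d - 1)*(d + 3)*(d^2 - 8*d + 16) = (d - 4)*(d - 1)*(d + 3)*(d - 4)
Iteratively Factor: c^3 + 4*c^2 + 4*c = (c + 2)*(c^2 + 2*c) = c*(c + 2)*(c + 2)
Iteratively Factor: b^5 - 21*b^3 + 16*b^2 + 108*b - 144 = (b - 2)*(b^4 + 2*b^3 - 17*b^2 - 18*b + 72) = (b - 2)^2*(b^3 + 4*b^2 - 9*b - 36) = (b - 2)^2*(b + 3)*(b^2 + b - 12) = (b - 3)*(b - 2)^2*(b + 3)*(b + 4)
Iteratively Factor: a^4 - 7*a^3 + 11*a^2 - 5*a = (a - 1)*(a^3 - 6*a^2 + 5*a) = (a - 1)^2*(a^2 - 5*a) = a*(a - 1)^2*(a - 5)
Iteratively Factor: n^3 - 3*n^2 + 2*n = (n)*(n^2 - 3*n + 2) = n*(n - 1)*(n - 2)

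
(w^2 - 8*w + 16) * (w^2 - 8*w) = w^4 - 16*w^3 + 80*w^2 - 128*w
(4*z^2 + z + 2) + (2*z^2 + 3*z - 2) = 6*z^2 + 4*z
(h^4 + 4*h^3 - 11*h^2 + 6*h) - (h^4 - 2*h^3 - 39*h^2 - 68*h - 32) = 6*h^3 + 28*h^2 + 74*h + 32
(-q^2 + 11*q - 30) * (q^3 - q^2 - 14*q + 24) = -q^5 + 12*q^4 - 27*q^3 - 148*q^2 + 684*q - 720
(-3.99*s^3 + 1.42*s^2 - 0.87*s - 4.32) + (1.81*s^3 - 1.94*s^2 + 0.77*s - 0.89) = -2.18*s^3 - 0.52*s^2 - 0.1*s - 5.21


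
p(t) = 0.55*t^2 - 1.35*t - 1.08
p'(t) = 1.1*t - 1.35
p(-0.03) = -1.04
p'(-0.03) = -1.38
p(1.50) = -1.87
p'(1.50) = 0.30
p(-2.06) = 4.03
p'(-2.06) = -3.62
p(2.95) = -0.28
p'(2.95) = 1.90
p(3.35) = 0.57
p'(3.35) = 2.34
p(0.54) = -1.65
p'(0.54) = -0.76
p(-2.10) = 4.18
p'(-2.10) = -3.66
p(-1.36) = 1.77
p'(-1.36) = -2.85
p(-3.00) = 7.92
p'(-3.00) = -4.65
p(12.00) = 61.92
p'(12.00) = 11.85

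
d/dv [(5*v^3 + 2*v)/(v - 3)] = (10*v^3 - 45*v^2 - 6)/(v^2 - 6*v + 9)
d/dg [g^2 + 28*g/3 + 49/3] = 2*g + 28/3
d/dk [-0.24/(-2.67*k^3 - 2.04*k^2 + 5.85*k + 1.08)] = (-1.9224*k^2 - 0.9792*k + 1.404)/(2.67*k^3 + 2.04*k^2 - 5.85*k - 1.08)^2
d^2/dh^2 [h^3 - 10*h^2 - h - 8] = 6*h - 20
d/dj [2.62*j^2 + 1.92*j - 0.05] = 5.24*j + 1.92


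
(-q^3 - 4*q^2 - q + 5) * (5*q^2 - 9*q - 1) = -5*q^5 - 11*q^4 + 32*q^3 + 38*q^2 - 44*q - 5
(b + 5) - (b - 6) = 11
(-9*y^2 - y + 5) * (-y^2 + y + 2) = 9*y^4 - 8*y^3 - 24*y^2 + 3*y + 10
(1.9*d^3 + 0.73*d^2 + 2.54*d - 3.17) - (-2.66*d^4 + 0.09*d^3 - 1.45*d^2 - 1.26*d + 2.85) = 2.66*d^4 + 1.81*d^3 + 2.18*d^2 + 3.8*d - 6.02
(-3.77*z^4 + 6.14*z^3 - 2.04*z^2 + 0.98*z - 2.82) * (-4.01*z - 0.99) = 15.1177*z^5 - 20.8891*z^4 + 2.1018*z^3 - 1.9102*z^2 + 10.338*z + 2.7918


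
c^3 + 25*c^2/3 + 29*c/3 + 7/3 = (c + 1/3)*(c + 1)*(c + 7)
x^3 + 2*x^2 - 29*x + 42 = (x - 3)*(x - 2)*(x + 7)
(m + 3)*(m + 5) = m^2 + 8*m + 15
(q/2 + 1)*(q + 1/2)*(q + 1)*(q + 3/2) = q^4/2 + 5*q^3/2 + 35*q^2/8 + 25*q/8 + 3/4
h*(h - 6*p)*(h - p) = h^3 - 7*h^2*p + 6*h*p^2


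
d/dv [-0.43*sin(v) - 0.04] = -0.43*cos(v)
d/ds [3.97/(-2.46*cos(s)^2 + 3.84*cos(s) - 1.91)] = (15.2448 - 19.5324*cos(s))*sin(s)/(2.46*cos(s)^2 - 3.84*cos(s) + 1.91)^2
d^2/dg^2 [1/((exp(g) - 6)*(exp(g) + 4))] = (4*exp(3*g) - 6*exp(2*g) + 100*exp(g) - 48)*exp(g)/(exp(6*g) - 6*exp(5*g) - 60*exp(4*g) + 280*exp(3*g) + 1440*exp(2*g) - 3456*exp(g) - 13824)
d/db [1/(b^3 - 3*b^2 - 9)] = 3*b*(2 - b)/(-b^3 + 3*b^2 + 9)^2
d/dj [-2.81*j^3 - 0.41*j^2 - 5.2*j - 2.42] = -8.43*j^2 - 0.82*j - 5.2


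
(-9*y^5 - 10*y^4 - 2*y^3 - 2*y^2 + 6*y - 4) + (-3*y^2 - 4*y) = -9*y^5 - 10*y^4 - 2*y^3 - 5*y^2 + 2*y - 4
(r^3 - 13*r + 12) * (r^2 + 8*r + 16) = r^5 + 8*r^4 + 3*r^3 - 92*r^2 - 112*r + 192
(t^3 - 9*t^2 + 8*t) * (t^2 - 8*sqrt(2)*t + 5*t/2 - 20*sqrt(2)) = t^5 - 8*sqrt(2)*t^4 - 13*t^4/2 - 29*t^3/2 + 52*sqrt(2)*t^3 + 20*t^2 + 116*sqrt(2)*t^2 - 160*sqrt(2)*t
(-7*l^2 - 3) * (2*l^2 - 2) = -14*l^4 + 8*l^2 + 6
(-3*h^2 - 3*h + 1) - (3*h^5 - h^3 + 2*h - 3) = -3*h^5 + h^3 - 3*h^2 - 5*h + 4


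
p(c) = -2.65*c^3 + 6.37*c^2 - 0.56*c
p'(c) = -7.95*c^2 + 12.74*c - 0.56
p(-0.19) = 0.35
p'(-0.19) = -3.27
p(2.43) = -1.77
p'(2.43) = -16.55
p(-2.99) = 129.46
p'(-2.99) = -109.73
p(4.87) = -157.73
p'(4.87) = -127.07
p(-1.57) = 26.84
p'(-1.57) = -40.16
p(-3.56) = 202.29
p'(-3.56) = -146.67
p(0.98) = 3.07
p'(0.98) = 4.29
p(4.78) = -146.55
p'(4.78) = -121.31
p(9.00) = -1420.92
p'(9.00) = -529.85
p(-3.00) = 130.56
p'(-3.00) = -110.33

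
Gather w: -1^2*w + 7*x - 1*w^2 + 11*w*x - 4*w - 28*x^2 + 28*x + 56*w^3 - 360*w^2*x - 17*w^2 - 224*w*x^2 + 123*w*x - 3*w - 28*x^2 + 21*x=56*w^3 + w^2*(-360*x - 18) + w*(-224*x^2 + 134*x - 8) - 56*x^2 + 56*x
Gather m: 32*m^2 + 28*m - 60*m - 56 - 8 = 32*m^2 - 32*m - 64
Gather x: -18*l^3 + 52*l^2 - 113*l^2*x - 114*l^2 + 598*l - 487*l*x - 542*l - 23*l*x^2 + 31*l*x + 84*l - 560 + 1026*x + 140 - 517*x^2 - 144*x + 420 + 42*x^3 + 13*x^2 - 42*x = -18*l^3 - 62*l^2 + 140*l + 42*x^3 + x^2*(-23*l - 504) + x*(-113*l^2 - 456*l + 840)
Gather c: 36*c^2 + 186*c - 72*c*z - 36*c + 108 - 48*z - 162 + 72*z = 36*c^2 + c*(150 - 72*z) + 24*z - 54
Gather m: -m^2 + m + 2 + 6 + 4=-m^2 + m + 12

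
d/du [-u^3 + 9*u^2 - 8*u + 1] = -3*u^2 + 18*u - 8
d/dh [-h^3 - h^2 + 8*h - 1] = -3*h^2 - 2*h + 8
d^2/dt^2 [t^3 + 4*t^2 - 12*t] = 6*t + 8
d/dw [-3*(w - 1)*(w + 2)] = -6*w - 3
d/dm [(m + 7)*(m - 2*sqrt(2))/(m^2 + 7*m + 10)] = (-(m + 7)*(m - 2*sqrt(2))*(2*m + 7) + (2*m - 2*sqrt(2) + 7)*(m^2 + 7*m + 10))/(m^2 + 7*m + 10)^2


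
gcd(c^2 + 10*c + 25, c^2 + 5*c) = c + 5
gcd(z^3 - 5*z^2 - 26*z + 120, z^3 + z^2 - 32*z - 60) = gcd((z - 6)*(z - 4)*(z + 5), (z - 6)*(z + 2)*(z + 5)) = z^2 - z - 30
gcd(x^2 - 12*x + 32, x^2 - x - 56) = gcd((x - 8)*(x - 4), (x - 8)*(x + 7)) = x - 8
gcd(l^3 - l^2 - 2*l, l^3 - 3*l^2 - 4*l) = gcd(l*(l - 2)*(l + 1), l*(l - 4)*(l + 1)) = l^2 + l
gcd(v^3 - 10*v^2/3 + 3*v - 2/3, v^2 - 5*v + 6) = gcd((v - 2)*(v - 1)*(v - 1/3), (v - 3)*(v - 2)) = v - 2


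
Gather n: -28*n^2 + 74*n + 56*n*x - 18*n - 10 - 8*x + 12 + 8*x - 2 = -28*n^2 + n*(56*x + 56)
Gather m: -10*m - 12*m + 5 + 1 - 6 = -22*m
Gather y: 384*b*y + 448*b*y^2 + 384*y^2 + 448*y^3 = 384*b*y + 448*y^3 + y^2*(448*b + 384)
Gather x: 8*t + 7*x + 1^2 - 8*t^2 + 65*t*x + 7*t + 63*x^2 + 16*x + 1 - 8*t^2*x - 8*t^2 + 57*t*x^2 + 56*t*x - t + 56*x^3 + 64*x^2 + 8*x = -16*t^2 + 14*t + 56*x^3 + x^2*(57*t + 127) + x*(-8*t^2 + 121*t + 31) + 2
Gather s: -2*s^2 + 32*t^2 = -2*s^2 + 32*t^2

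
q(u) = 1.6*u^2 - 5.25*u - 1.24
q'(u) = 3.2*u - 5.25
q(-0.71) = 3.29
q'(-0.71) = -7.52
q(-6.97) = 113.08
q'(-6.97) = -27.55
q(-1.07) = 6.21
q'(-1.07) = -8.67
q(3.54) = 0.23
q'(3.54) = 6.08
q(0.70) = -4.13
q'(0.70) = -3.01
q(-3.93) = 44.10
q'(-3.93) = -17.83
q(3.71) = 1.31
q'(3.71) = 6.62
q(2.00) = -5.34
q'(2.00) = 1.15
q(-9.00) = 175.61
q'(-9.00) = -34.05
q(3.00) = -2.59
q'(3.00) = 4.35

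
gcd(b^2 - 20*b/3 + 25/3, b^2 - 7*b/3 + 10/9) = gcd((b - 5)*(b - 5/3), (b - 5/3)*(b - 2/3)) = b - 5/3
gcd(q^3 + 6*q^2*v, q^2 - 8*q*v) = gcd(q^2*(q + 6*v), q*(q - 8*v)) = q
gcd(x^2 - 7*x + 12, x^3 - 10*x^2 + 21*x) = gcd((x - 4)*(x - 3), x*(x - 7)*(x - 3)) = x - 3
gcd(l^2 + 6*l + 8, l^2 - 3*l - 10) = l + 2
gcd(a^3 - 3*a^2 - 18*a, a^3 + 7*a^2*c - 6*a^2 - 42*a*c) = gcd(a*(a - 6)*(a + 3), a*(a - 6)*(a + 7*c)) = a^2 - 6*a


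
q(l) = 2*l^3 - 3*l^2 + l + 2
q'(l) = 6*l^2 - 6*l + 1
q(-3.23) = -99.93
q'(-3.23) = 82.98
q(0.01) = 2.01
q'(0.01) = 0.94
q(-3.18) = -95.83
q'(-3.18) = 80.75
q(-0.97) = -3.62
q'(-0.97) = 12.47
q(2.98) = 31.27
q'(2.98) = 36.40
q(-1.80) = -21.18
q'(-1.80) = 31.24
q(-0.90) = -2.79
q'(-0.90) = 11.26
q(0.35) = 2.07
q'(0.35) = -0.36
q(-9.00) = -1708.00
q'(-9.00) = 541.00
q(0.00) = 2.00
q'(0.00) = 1.00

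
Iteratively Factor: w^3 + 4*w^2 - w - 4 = (w - 1)*(w^2 + 5*w + 4) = (w - 1)*(w + 1)*(w + 4)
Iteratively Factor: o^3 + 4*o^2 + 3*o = (o)*(o^2 + 4*o + 3) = o*(o + 1)*(o + 3)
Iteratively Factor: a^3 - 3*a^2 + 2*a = (a - 1)*(a^2 - 2*a) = (a - 2)*(a - 1)*(a)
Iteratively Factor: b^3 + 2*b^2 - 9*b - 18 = (b + 2)*(b^2 - 9) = (b + 2)*(b + 3)*(b - 3)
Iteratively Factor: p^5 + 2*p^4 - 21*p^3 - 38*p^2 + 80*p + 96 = (p + 1)*(p^4 + p^3 - 22*p^2 - 16*p + 96) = (p - 4)*(p + 1)*(p^3 + 5*p^2 - 2*p - 24) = (p - 4)*(p + 1)*(p + 3)*(p^2 + 2*p - 8) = (p - 4)*(p + 1)*(p + 3)*(p + 4)*(p - 2)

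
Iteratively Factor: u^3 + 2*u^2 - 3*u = (u + 3)*(u^2 - u) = (u - 1)*(u + 3)*(u)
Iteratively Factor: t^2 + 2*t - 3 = (t - 1)*(t + 3)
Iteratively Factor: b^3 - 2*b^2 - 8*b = (b)*(b^2 - 2*b - 8) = b*(b - 4)*(b + 2)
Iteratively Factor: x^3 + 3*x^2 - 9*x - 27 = (x + 3)*(x^2 - 9) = (x - 3)*(x + 3)*(x + 3)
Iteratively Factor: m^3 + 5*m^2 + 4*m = (m + 4)*(m^2 + m) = m*(m + 4)*(m + 1)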